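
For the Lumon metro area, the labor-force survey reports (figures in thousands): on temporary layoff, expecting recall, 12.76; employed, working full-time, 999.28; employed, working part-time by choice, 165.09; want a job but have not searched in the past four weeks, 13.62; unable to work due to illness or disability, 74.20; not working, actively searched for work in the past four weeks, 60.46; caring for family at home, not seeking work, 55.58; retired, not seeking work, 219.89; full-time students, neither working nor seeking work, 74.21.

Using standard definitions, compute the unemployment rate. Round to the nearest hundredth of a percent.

Employed = 999.28 + 165.09 = 1,164.37 thousand.
Unemployed = 12.76 + 60.46 = 73.22 thousand (jobless and actively searching, or on temporary layoff).
Labor force = 1,164.37 + 73.22 = 1,237.59 thousand.
Unemployment rate = 73.22 / 1,237.59 = 5.92%.

Unemployment rate ≈ 5.92%.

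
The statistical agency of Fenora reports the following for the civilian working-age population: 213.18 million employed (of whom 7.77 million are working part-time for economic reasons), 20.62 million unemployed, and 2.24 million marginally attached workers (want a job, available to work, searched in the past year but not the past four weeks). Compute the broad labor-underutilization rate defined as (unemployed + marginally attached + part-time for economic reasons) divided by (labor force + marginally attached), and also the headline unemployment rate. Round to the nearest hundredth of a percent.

Labor force = 213.18 + 20.62 = 233.80 million.
Numerator = 20.62 + 2.24 + 7.77 = 30.63 million.
Denominator = 233.80 + 2.24 = 236.04 million.
Broad rate = 30.63 / 236.04 = 12.98%.
Headline unemployment rate = 20.62 / 233.80 = 8.82%.

Broad underutilization rate ≈ 12.98%; headline unemployment rate ≈ 8.82%.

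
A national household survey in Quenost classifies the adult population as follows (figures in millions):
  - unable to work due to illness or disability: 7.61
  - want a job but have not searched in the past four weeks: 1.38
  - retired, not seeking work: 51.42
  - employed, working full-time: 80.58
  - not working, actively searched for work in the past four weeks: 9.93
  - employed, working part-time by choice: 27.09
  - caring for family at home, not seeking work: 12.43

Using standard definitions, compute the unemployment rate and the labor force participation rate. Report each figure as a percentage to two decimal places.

Unemployment rate ≈ 8.44%; labor force participation rate ≈ 61.75%.

Employed = 80.58 + 27.09 = 107.67 million.
Unemployed = 9.93 million.
Labor force = 107.67 + 9.93 = 117.60 million.
Not in labor force = 7.61 + 1.38 + 51.42 + 12.43 = 72.84 million (those not working and not actively searching are outside the labor force — including those who want a job but have given up searching).
Civilian working-age population = 117.60 + 72.84 = 190.44 million.
Unemployment rate = 9.93 / 117.60 = 8.44%.
Labor force participation rate = 117.60 / 190.44 = 61.75%.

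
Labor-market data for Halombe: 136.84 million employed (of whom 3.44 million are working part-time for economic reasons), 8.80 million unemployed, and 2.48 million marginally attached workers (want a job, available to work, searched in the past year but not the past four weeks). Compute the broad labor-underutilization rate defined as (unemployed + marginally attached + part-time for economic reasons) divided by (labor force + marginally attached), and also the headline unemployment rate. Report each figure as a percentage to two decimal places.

Labor force = 136.84 + 8.80 = 145.64 million.
Numerator = 8.80 + 2.48 + 3.44 = 14.72 million.
Denominator = 145.64 + 2.48 = 148.12 million.
Broad rate = 14.72 / 148.12 = 9.94%.
Headline unemployment rate = 8.80 / 145.64 = 6.04%.

Broad underutilization rate ≈ 9.94%; headline unemployment rate ≈ 6.04%.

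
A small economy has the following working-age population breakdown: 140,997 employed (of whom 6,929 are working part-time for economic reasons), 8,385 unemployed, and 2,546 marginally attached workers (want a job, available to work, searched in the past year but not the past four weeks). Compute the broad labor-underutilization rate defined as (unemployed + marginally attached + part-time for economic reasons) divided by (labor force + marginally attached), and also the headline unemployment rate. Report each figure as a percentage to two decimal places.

Broad underutilization rate ≈ 11.76%; headline unemployment rate ≈ 5.61%.

Labor force = 140,997 + 8,385 = 149,382.
Numerator = 8,385 + 2,546 + 6,929 = 17,860.
Denominator = 149,382 + 2,546 = 151,928.
Broad rate = 17,860 / 151,928 = 11.76%.
Headline unemployment rate = 8,385 / 149,382 = 5.61%.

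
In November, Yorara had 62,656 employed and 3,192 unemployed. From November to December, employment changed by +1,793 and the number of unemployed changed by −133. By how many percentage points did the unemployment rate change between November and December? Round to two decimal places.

The unemployment rate changed by −0.32 percentage points.

November: labor force = 62,656 + 3,192 = 65,848; u = 3,192/65,848 = 4.85%.
December: labor force = 64,449 + 3,059 = 67,508; u = 3,059/67,508 = 4.53%.
Change = 4.53% − 4.85% = −0.32 pp.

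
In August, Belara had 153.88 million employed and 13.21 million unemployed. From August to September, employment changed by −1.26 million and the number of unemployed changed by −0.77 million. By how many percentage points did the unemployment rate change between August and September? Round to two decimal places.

The unemployment rate changed by −0.37 percentage points.

August: labor force = 153.88 + 13.21 = 167.09; u = 13.21/167.09 = 7.91%.
September: labor force = 152.62 + 12.44 = 165.06; u = 12.44/165.06 = 7.54%.
Change = 7.54% − 7.91% = −0.37 pp.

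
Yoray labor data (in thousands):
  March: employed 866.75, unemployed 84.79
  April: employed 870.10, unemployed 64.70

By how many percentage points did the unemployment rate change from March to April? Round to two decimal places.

The unemployment rate changed by −1.99 percentage points.

March: labor force = 866.75 + 84.79 = 951.54; u = 84.79/951.54 = 8.91%.
April: labor force = 870.10 + 64.70 = 934.80; u = 64.70/934.80 = 6.92%.
Change = 6.92% − 8.91% = −1.99 pp.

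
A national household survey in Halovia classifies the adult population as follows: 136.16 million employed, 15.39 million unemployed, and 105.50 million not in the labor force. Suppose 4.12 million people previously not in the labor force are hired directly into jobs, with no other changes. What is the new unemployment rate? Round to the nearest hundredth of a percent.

New unemployment rate ≈ 9.89%.

Initially, labor force = 136.16 + 15.39 = 151.55 million, so u = 15.39/151.55 = 10.16%.
After the change, employed and labor force both rise by 4.12; unemployed unchanged → E = 140.28, U = 15.39, labor force = 155.67 million.
New unemployment rate = 15.39 / 155.67 = 9.89%.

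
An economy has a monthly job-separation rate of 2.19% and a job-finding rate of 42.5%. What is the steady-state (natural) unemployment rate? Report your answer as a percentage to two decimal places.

Steady-state unemployment rate ≈ 4.90%.

At steady state the flows balance: s·E = f·U, so U/(E+U) = s/(s+f).
u* = 2.19 / (2.19 + 42.5) = 2.19 / 44.69 = 4.90%.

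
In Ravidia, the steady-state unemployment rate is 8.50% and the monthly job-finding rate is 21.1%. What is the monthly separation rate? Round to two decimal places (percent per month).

From u* = s/(s+f): s = u·f/(1−u).
s = 0.0850 × 21.1 / (1 − 0.0850) = 1.7935 / 0.9150 ≈ 1.96% per month.

Separation rate ≈ 1.96% per month.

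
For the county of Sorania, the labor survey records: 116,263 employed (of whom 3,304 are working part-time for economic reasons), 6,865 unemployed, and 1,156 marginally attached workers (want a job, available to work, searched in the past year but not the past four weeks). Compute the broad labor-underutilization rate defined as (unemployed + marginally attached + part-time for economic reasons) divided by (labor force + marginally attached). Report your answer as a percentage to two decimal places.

Broad underutilization rate ≈ 9.11%.

Labor force = 116,263 + 6,865 = 123,128.
Numerator = 6,865 + 1,156 + 3,304 = 11,325.
Denominator = 123,128 + 1,156 = 124,284.
Broad rate = 11,325 / 124,284 = 9.11%.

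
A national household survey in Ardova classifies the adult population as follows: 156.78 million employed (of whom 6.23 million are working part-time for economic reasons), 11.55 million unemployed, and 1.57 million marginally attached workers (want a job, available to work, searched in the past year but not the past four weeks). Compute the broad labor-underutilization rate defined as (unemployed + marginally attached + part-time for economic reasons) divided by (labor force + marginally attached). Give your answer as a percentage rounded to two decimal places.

Labor force = 156.78 + 11.55 = 168.33 million.
Numerator = 11.55 + 1.57 + 6.23 = 19.35 million.
Denominator = 168.33 + 1.57 = 169.90 million.
Broad rate = 19.35 / 169.90 = 11.39%.

Broad underutilization rate ≈ 11.39%.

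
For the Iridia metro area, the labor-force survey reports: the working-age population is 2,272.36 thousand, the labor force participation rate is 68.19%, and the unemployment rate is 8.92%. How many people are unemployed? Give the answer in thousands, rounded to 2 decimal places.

About 138.22 thousand are unemployed.

Labor force = 0.6819 × 2,272.36 = 1,549.52 thousand.
Unemployed = 0.0892 × 1,549.52 ≈ 138.22 thousand.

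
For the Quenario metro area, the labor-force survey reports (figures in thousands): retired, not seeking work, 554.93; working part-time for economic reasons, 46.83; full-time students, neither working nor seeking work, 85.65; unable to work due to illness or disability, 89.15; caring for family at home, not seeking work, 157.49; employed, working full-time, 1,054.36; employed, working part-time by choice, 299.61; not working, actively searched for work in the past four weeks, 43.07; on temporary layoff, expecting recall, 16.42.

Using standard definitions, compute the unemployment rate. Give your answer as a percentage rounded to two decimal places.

Employed = 46.83 + 1,054.36 + 299.61 = 1,400.80 thousand (anyone who worked, including part-time for economic reasons, counts as employed).
Unemployed = 43.07 + 16.42 = 59.49 thousand (jobless and actively searching, or on temporary layoff).
Labor force = 1,400.80 + 59.49 = 1,460.29 thousand.
Unemployment rate = 59.49 / 1,460.29 = 4.07%.

Unemployment rate ≈ 4.07%.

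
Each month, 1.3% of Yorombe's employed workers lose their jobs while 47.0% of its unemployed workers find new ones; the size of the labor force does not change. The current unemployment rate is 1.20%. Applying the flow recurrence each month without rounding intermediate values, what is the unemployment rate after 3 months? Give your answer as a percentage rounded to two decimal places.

Unemployment rate after three months ≈ 2.49%.

With a fixed labor force, u_{t+1} = u_t + s·(1−u_t) − f·u_t = u_t·(1−s−f) + s.
Here 1−s−f = 0.517 and s = 0.013.
u_1 = 0.012000 × 0.517 + 0.013 = 0.019204.
u_2 = 0.019204 × 0.517 + 0.013 = 0.022928.
u_3 = 0.022928 × 0.517 + 0.013 = 0.024854.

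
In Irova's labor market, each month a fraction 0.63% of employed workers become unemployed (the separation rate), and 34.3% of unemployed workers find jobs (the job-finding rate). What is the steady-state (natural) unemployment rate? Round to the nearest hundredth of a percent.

Steady-state unemployment rate ≈ 1.80%.

At steady state the flows balance: s·E = f·U, so U/(E+U) = s/(s+f).
u* = 0.63 / (0.63 + 34.3) = 0.63 / 34.93 = 1.80%.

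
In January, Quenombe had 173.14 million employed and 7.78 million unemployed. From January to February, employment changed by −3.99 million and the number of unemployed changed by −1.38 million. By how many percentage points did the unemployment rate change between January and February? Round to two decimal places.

The unemployment rate changed by −0.65 percentage points.

January: labor force = 173.14 + 7.78 = 180.92; u = 7.78/180.92 = 4.30%.
February: labor force = 169.15 + 6.40 = 175.55; u = 6.40/175.55 = 3.65%.
Change = 3.65% − 4.30% = −0.65 pp.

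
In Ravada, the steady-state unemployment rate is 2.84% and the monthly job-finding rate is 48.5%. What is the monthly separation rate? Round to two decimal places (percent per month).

Separation rate ≈ 1.42% per month.

From u* = s/(s+f): s = u·f/(1−u).
s = 0.0284 × 48.5 / (1 − 0.0284) = 1.3774 / 0.9716 ≈ 1.42% per month.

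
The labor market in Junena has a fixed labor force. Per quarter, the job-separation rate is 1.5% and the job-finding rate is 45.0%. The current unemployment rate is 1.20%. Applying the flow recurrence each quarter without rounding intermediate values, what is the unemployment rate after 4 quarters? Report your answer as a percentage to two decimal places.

Unemployment rate after four quarters ≈ 3.06%.

With a fixed labor force, u_{t+1} = u_t + s·(1−u_t) − f·u_t = u_t·(1−s−f) + s.
Here 1−s−f = 0.535 and s = 0.015.
u_1 = 0.012000 × 0.535 + 0.015 = 0.021420.
u_2 = 0.021420 × 0.535 + 0.015 = 0.026460.
u_3 = 0.026460 × 0.535 + 0.015 = 0.029156.
u_4 = 0.029156 × 0.535 + 0.015 = 0.030598.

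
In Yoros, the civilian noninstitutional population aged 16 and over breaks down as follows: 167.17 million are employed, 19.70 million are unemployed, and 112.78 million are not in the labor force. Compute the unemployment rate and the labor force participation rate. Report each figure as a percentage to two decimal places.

Labor force = employed + unemployed = 167.17 + 19.70 = 186.87 million.
Working-age population = 186.87 + 112.78 = 299.65 million.
Unemployment rate = 19.70 / 186.87 = 10.54%.
Labor force participation rate = 186.87 / 299.65 = 62.36%.

Unemployment rate ≈ 10.54%; labor force participation rate ≈ 62.36%.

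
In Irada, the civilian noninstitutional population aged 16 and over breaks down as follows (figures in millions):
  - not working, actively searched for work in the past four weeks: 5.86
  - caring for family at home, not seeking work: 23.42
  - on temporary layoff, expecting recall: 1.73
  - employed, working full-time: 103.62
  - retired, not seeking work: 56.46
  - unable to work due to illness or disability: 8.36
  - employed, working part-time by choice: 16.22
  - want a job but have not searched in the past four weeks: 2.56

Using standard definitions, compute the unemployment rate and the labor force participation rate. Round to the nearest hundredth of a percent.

Unemployment rate ≈ 5.96%; labor force participation rate ≈ 58.39%.

Employed = 103.62 + 16.22 = 119.84 million.
Unemployed = 5.86 + 1.73 = 7.59 million (jobless and actively searching, or on temporary layoff).
Labor force = 119.84 + 7.59 = 127.43 million.
Not in labor force = 23.42 + 56.46 + 8.36 + 2.56 = 90.80 million (those not working and not actively searching are outside the labor force — including those who want a job but have given up searching).
Civilian working-age population = 127.43 + 90.80 = 218.23 million.
Unemployment rate = 7.59 / 127.43 = 5.96%.
Labor force participation rate = 127.43 / 218.23 = 58.39%.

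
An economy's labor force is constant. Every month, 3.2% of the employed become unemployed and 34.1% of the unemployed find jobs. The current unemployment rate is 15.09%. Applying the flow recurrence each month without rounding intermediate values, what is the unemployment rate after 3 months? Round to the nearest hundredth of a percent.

Unemployment rate after three months ≈ 10.18%.

With a fixed labor force, u_{t+1} = u_t + s·(1−u_t) − f·u_t = u_t·(1−s−f) + s.
Here 1−s−f = 0.627 and s = 0.032.
u_1 = 0.150900 × 0.627 + 0.032 = 0.126614.
u_2 = 0.126614 × 0.627 + 0.032 = 0.111387.
u_3 = 0.111387 × 0.627 + 0.032 = 0.101840.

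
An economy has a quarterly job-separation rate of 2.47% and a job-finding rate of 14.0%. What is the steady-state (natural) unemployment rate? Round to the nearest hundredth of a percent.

At steady state the flows balance: s·E = f·U, so U/(E+U) = s/(s+f).
u* = 2.47 / (2.47 + 14.0) = 2.47 / 16.47 = 15.00%.

Steady-state unemployment rate ≈ 15.00%.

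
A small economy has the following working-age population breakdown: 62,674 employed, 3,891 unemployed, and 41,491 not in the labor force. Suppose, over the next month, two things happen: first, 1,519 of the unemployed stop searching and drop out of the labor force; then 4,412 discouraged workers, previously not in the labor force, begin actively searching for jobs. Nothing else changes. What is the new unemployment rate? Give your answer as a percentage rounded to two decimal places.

New unemployment rate ≈ 9.77%.

Initially, labor force = 62,674 + 3,891 = 66,565, so u = 3,891/66,565 = 5.85%.
After the first change, unemployed and labor force both fall by 1,519 → E = 62,674, U = 2,372, labor force = 65,046.
After the second change, unemployed and labor force both rise by 4,412 → E = 62,674, U = 6,784, labor force = 69,458.
New unemployment rate = 6,784 / 69,458 = 9.77%.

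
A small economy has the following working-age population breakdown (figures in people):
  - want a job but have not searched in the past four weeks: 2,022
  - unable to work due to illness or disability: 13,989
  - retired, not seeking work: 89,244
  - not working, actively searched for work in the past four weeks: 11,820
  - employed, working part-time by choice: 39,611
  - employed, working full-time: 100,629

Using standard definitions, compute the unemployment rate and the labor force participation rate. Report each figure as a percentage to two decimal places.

Employed = 39,611 + 100,629 = 140,240.
Unemployed = 11,820.
Labor force = 140,240 + 11,820 = 152,060.
Not in labor force = 2,022 + 13,989 + 89,244 = 105,255 (those not working and not actively searching are outside the labor force — including those who want a job but have given up searching).
Civilian working-age population = 152,060 + 105,255 = 257,315.
Unemployment rate = 11,820 / 152,060 = 7.77%.
Labor force participation rate = 152,060 / 257,315 = 59.09%.

Unemployment rate ≈ 7.77%; labor force participation rate ≈ 59.09%.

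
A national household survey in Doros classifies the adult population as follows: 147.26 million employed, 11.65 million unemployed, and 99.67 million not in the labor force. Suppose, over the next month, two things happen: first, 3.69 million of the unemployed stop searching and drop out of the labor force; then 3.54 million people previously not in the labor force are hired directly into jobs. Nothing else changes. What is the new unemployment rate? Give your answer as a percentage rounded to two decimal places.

New unemployment rate ≈ 5.01%.

Initially, labor force = 147.26 + 11.65 = 158.91 million, so u = 11.65/158.91 = 7.33%.
After the first change, unemployed and labor force both fall by 3.69 → E = 147.26, U = 7.96, labor force = 155.22 million.
After the second change, employed and labor force both rise by 3.54; unemployed unchanged → E = 150.80, U = 7.96, labor force = 158.76 million.
New unemployment rate = 7.96 / 158.76 = 5.01%.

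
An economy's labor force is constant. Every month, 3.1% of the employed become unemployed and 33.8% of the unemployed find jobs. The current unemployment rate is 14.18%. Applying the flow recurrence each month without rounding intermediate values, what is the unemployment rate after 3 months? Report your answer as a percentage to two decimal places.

Unemployment rate after three months ≈ 9.85%.

With a fixed labor force, u_{t+1} = u_t + s·(1−u_t) − f·u_t = u_t·(1−s−f) + s.
Here 1−s−f = 0.631 and s = 0.031.
u_1 = 0.141800 × 0.631 + 0.031 = 0.120476.
u_2 = 0.120476 × 0.631 + 0.031 = 0.107020.
u_3 = 0.107020 × 0.631 + 0.031 = 0.098530.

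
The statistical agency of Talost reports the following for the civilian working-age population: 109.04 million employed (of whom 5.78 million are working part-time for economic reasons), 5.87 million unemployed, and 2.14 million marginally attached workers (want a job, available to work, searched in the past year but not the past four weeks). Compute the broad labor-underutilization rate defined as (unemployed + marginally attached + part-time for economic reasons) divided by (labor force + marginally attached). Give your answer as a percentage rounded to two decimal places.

Broad underutilization rate ≈ 11.78%.

Labor force = 109.04 + 5.87 = 114.91 million.
Numerator = 5.87 + 2.14 + 5.78 = 13.79 million.
Denominator = 114.91 + 2.14 = 117.05 million.
Broad rate = 13.79 / 117.05 = 11.78%.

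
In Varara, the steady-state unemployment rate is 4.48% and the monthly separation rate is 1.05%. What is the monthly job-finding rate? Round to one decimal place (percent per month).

From u* = s/(s+f): f = s·(1−u)/u.
f = 1.05 × (1 − 0.0448) / 0.0448 = 1.0030 / 0.0448 ≈ 22.4% per month.

Job-finding rate ≈ 22.4% per month.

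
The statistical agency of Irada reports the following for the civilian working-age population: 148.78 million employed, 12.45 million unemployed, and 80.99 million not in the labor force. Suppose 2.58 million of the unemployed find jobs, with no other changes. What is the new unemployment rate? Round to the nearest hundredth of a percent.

New unemployment rate ≈ 6.12%.

Initially, labor force = 148.78 + 12.45 = 161.23 million, so u = 12.45/161.23 = 7.72%.
After the change, unemployed falls and employed rises by 2.58; labor force unchanged → E = 151.36, U = 9.87, labor force = 161.23 million.
New unemployment rate = 9.87 / 161.23 = 6.12%.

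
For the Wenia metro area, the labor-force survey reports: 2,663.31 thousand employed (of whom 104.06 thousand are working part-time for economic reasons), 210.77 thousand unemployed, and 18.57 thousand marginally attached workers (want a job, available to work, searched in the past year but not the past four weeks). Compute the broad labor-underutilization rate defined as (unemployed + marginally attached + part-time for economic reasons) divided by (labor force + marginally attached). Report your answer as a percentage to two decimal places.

Labor force = 2,663.31 + 210.77 = 2,874.08 thousand.
Numerator = 210.77 + 18.57 + 104.06 = 333.40 thousand.
Denominator = 2,874.08 + 18.57 = 2,892.65 thousand.
Broad rate = 333.40 / 2,892.65 = 11.53%.

Broad underutilization rate ≈ 11.53%.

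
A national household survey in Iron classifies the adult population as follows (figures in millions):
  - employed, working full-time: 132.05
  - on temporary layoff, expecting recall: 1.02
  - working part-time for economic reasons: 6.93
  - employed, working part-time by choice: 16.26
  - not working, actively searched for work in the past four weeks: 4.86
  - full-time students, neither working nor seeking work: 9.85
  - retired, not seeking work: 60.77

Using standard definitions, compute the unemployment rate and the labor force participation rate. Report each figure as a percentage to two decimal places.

Unemployment rate ≈ 3.65%; labor force participation rate ≈ 69.53%.

Employed = 132.05 + 6.93 + 16.26 = 155.24 million (anyone who worked, including part-time for economic reasons, counts as employed).
Unemployed = 1.02 + 4.86 = 5.88 million (jobless and actively searching, or on temporary layoff).
Labor force = 155.24 + 5.88 = 161.12 million.
Not in labor force = 9.85 + 60.77 = 70.62 million (those not working and not actively searching are outside the labor force).
Civilian working-age population = 161.12 + 70.62 = 231.74 million.
Unemployment rate = 5.88 / 161.12 = 3.65%.
Labor force participation rate = 161.12 / 231.74 = 69.53%.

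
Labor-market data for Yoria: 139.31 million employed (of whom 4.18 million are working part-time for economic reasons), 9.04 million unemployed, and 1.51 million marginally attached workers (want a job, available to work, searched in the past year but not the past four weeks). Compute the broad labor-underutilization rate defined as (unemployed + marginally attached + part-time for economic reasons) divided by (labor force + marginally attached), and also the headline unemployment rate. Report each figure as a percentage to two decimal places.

Broad underutilization rate ≈ 9.83%; headline unemployment rate ≈ 6.09%.

Labor force = 139.31 + 9.04 = 148.35 million.
Numerator = 9.04 + 1.51 + 4.18 = 14.73 million.
Denominator = 148.35 + 1.51 = 149.86 million.
Broad rate = 14.73 / 149.86 = 9.83%.
Headline unemployment rate = 9.04 / 148.35 = 6.09%.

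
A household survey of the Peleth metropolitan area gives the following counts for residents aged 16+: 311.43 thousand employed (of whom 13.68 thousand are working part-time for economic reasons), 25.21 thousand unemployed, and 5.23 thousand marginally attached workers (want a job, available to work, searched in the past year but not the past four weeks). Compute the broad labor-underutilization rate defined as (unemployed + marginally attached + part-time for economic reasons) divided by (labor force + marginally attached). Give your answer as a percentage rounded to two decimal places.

Broad underutilization rate ≈ 12.91%.

Labor force = 311.43 + 25.21 = 336.64 thousand.
Numerator = 25.21 + 5.23 + 13.68 = 44.12 thousand.
Denominator = 336.64 + 5.23 = 341.87 thousand.
Broad rate = 44.12 / 341.87 = 12.91%.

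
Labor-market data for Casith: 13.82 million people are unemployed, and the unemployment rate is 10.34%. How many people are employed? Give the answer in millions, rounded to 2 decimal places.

About 119.84 million are employed.

Labor force = U / u = 13.82 / 0.1034 ≈ 133.66 million.
Employed = labor force − unemployed = 133.66 − 13.82 = 119.84 million.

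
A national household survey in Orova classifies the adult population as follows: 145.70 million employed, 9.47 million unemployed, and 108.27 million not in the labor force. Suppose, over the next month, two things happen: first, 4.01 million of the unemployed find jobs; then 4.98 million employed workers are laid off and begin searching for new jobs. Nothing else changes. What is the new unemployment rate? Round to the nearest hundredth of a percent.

Initially, labor force = 145.70 + 9.47 = 155.17 million, so u = 9.47/155.17 = 6.10%.
After the first change, unemployed falls and employed rises by 4.01; labor force unchanged → E = 149.71, U = 5.46, labor force = 155.17 million.
After the second change, employed falls and unemployed rises by 4.98; labor force unchanged → E = 144.73, U = 10.44, labor force = 155.17 million.
New unemployment rate = 10.44 / 155.17 = 6.73%.

New unemployment rate ≈ 6.73%.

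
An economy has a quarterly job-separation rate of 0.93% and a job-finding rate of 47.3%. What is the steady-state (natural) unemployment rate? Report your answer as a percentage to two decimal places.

Steady-state unemployment rate ≈ 1.93%.

At steady state the flows balance: s·E = f·U, so U/(E+U) = s/(s+f).
u* = 0.93 / (0.93 + 47.3) = 0.93 / 48.23 = 1.93%.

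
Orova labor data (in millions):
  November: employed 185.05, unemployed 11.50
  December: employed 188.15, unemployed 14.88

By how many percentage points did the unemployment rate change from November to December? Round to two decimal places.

The unemployment rate changed by +1.48 percentage points.

November: labor force = 185.05 + 11.50 = 196.55; u = 11.50/196.55 = 5.85%.
December: labor force = 188.15 + 14.88 = 203.03; u = 14.88/203.03 = 7.33%.
Change = 7.33% − 5.85% = +1.48 pp.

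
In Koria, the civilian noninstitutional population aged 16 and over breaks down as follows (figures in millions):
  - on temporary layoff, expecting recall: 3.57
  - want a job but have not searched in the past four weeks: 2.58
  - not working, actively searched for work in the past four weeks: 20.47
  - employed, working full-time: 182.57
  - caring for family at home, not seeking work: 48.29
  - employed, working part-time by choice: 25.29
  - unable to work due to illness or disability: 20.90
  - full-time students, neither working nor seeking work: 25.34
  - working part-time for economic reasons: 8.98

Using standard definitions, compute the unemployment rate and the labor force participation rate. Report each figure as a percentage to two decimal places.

Unemployment rate ≈ 9.98%; labor force participation rate ≈ 71.27%.

Employed = 182.57 + 25.29 + 8.98 = 216.84 million (anyone who worked, including part-time for economic reasons, counts as employed).
Unemployed = 3.57 + 20.47 = 24.04 million (jobless and actively searching, or on temporary layoff).
Labor force = 216.84 + 24.04 = 240.88 million.
Not in labor force = 2.58 + 48.29 + 20.90 + 25.34 = 97.11 million (those not working and not actively searching are outside the labor force — including those who want a job but have given up searching).
Civilian working-age population = 240.88 + 97.11 = 337.99 million.
Unemployment rate = 24.04 / 240.88 = 9.98%.
Labor force participation rate = 240.88 / 337.99 = 71.27%.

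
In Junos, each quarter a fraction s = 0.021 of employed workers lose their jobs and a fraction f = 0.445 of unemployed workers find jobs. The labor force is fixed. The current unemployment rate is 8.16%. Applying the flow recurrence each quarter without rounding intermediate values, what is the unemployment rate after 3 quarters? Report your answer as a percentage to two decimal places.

Unemployment rate after three quarters ≈ 5.06%.

With a fixed labor force, u_{t+1} = u_t + s·(1−u_t) − f·u_t = u_t·(1−s−f) + s.
Here 1−s−f = 0.534 and s = 0.021.
u_1 = 0.081600 × 0.534 + 0.021 = 0.064574.
u_2 = 0.064574 × 0.534 + 0.021 = 0.055483.
u_3 = 0.055483 × 0.534 + 0.021 = 0.050628.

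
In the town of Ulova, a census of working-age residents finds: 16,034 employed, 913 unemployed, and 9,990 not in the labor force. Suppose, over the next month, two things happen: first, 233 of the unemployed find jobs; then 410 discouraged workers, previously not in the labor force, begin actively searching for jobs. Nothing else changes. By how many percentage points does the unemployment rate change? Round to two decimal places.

The unemployment rate changes by +0.89 percentage points.

Initially, labor force = 16,034 + 913 = 16,947, so u = 913/16,947 = 5.39%.
After the first change, unemployed falls and employed rises by 233; labor force unchanged → E = 16,267, U = 680, labor force = 16,947.
After the second change, unemployed and labor force both rise by 410 → E = 16,267, U = 1,090, labor force = 17,357.
New unemployment rate = 1,090 / 17,357 = 6.28%.
Change = 6.28% − 5.39% = +0.89 percentage points.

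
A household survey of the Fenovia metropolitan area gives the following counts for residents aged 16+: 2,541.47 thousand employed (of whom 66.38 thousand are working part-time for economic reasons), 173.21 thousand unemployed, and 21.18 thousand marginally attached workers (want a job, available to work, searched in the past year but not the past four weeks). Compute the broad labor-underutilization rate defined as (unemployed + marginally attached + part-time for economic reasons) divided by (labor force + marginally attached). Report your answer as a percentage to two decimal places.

Labor force = 2,541.47 + 173.21 = 2,714.68 thousand.
Numerator = 173.21 + 21.18 + 66.38 = 260.77 thousand.
Denominator = 2,714.68 + 21.18 = 2,735.86 thousand.
Broad rate = 260.77 / 2,735.86 = 9.53%.

Broad underutilization rate ≈ 9.53%.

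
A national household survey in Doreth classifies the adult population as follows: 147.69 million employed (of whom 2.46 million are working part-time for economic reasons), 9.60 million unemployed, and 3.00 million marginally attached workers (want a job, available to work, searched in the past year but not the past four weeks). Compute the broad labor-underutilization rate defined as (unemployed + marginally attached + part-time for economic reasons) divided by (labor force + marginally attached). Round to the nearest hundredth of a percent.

Labor force = 147.69 + 9.60 = 157.29 million.
Numerator = 9.60 + 3.00 + 2.46 = 15.06 million.
Denominator = 157.29 + 3.00 = 160.29 million.
Broad rate = 15.06 / 160.29 = 9.40%.

Broad underutilization rate ≈ 9.40%.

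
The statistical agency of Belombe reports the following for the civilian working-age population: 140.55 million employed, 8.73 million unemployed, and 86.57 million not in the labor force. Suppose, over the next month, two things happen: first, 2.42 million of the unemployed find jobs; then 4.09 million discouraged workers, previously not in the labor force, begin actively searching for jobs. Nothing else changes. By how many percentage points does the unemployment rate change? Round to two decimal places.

The unemployment rate changes by +0.93 percentage points.

Initially, labor force = 140.55 + 8.73 = 149.28 million, so u = 8.73/149.28 = 5.85%.
After the first change, unemployed falls and employed rises by 2.42; labor force unchanged → E = 142.97, U = 6.31, labor force = 149.28 million.
After the second change, unemployed and labor force both rise by 4.09 → E = 142.97, U = 10.40, labor force = 153.37 million.
New unemployment rate = 10.40 / 153.37 = 6.78%.
Change = 6.78% − 5.85% = +0.93 percentage points.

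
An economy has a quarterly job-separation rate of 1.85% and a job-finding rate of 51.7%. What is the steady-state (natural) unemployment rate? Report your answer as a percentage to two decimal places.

At steady state the flows balance: s·E = f·U, so U/(E+U) = s/(s+f).
u* = 1.85 / (1.85 + 51.7) = 1.85 / 53.55 = 3.45%.

Steady-state unemployment rate ≈ 3.45%.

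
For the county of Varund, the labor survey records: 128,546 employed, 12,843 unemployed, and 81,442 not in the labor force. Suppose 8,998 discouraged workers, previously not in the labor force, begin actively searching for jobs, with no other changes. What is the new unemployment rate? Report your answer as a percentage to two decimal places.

New unemployment rate ≈ 14.52%.

Initially, labor force = 128,546 + 12,843 = 141,389, so u = 12,843/141,389 = 9.08%.
After the change, unemployed and labor force both rise by 8,998 → E = 128,546, U = 21,841, labor force = 150,387.
New unemployment rate = 21,841 / 150,387 = 14.52%.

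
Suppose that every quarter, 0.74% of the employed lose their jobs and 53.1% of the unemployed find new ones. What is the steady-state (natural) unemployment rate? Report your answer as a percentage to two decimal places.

Steady-state unemployment rate ≈ 1.37%.

At steady state the flows balance: s·E = f·U, so U/(E+U) = s/(s+f).
u* = 0.74 / (0.74 + 53.1) = 0.74 / 53.84 = 1.37%.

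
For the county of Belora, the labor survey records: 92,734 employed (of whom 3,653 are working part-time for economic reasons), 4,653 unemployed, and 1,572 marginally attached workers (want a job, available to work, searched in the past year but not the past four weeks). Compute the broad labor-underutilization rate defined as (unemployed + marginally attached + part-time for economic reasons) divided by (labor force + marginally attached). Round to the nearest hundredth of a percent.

Labor force = 92,734 + 4,653 = 97,387.
Numerator = 4,653 + 1,572 + 3,653 = 9,878.
Denominator = 97,387 + 1,572 = 98,959.
Broad rate = 9,878 / 98,959 = 9.98%.

Broad underutilization rate ≈ 9.98%.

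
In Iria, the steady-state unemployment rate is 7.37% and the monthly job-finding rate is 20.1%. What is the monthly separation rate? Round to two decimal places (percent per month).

From u* = s/(s+f): s = u·f/(1−u).
s = 0.0737 × 20.1 / (1 − 0.0737) = 1.4814 / 0.9263 ≈ 1.60% per month.

Separation rate ≈ 1.60% per month.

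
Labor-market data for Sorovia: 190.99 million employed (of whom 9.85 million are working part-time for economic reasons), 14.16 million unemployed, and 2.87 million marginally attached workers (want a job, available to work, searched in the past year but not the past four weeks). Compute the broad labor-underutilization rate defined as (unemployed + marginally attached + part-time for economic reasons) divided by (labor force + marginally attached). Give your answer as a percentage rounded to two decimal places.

Broad underutilization rate ≈ 12.92%.

Labor force = 190.99 + 14.16 = 205.15 million.
Numerator = 14.16 + 2.87 + 9.85 = 26.88 million.
Denominator = 205.15 + 2.87 = 208.02 million.
Broad rate = 26.88 / 208.02 = 12.92%.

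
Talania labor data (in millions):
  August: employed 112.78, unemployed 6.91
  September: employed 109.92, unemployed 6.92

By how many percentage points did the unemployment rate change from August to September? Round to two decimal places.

The unemployment rate changed by +0.15 percentage points.

August: labor force = 112.78 + 6.91 = 119.69; u = 6.91/119.69 = 5.77%.
September: labor force = 109.92 + 6.92 = 116.84; u = 6.92/116.84 = 5.92%.
Change = 5.92% − 5.77% = +0.15 pp.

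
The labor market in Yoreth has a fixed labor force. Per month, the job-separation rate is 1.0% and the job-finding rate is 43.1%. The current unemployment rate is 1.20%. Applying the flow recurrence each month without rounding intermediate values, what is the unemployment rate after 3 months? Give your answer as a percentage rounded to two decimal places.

With a fixed labor force, u_{t+1} = u_t + s·(1−u_t) − f·u_t = u_t·(1−s−f) + s.
Here 1−s−f = 0.559 and s = 0.010.
u_1 = 0.012000 × 0.559 + 0.010 = 0.016708.
u_2 = 0.016708 × 0.559 + 0.010 = 0.019340.
u_3 = 0.019340 × 0.559 + 0.010 = 0.020811.

Unemployment rate after three months ≈ 2.08%.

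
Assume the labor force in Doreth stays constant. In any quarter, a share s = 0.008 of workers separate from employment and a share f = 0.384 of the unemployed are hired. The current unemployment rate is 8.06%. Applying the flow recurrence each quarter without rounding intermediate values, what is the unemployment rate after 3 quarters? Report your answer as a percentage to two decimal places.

Unemployment rate after three quarters ≈ 3.39%.

With a fixed labor force, u_{t+1} = u_t + s·(1−u_t) − f·u_t = u_t·(1−s−f) + s.
Here 1−s−f = 0.608 and s = 0.008.
u_1 = 0.080600 × 0.608 + 0.008 = 0.057005.
u_2 = 0.057005 × 0.608 + 0.008 = 0.042659.
u_3 = 0.042659 × 0.608 + 0.008 = 0.033937.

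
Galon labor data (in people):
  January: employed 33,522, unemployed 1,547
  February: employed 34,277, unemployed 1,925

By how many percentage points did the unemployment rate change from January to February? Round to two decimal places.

January: labor force = 33,522 + 1,547 = 35,069; u = 1,547/35,069 = 4.41%.
February: labor force = 34,277 + 1,925 = 36,202; u = 1,925/36,202 = 5.32%.
Change = 5.32% − 4.41% = +0.91 pp.

The unemployment rate changed by +0.91 percentage points.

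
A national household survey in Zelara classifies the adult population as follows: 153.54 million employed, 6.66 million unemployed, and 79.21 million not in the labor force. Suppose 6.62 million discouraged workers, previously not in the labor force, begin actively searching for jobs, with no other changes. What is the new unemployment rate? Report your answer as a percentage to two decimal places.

New unemployment rate ≈ 7.96%.

Initially, labor force = 153.54 + 6.66 = 160.20 million, so u = 6.66/160.20 = 4.16%.
After the change, unemployed and labor force both rise by 6.62 → E = 153.54, U = 13.28, labor force = 166.82 million.
New unemployment rate = 13.28 / 166.82 = 7.96%.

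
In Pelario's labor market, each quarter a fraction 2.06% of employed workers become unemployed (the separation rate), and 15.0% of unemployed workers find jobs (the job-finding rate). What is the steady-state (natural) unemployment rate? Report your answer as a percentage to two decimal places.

At steady state the flows balance: s·E = f·U, so U/(E+U) = s/(s+f).
u* = 2.06 / (2.06 + 15.0) = 2.06 / 17.06 = 12.08%.

Steady-state unemployment rate ≈ 12.08%.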